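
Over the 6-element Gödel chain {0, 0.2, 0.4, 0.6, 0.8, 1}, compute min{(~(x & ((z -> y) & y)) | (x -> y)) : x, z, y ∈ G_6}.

The minimum is attained at x = 0.4, z = 0, y = 0.2:
  (z -> y): 0 ≤ 0.2, so result = 1
  ((z -> y) & y) = min(1, 0.2) = 0.2
  (x & ((z -> y) & y)) = min(0.4, 0.2) = 0.2
  ~(x & ((z -> y) & y)): Gödel ¬ of 0.2 = 0 (operand ≠ 0)
  (x -> y): 0.4 > 0.2, so result = 0.2
  (~(x & ((z -> y) & y)) | (x -> y)) = max(0, 0.2) = 0.2
Checking all 216 assignments confirms none give a value below 0.20.

0.20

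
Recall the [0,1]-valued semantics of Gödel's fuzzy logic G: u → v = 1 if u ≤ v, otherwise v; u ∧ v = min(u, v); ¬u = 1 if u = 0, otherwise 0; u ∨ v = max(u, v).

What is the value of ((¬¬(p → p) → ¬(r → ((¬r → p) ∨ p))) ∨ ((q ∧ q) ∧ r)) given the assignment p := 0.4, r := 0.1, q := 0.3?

(p → p): 0.4 ≤ 0.4, so result = 1
¬(p → p): Gödel ¬ of 1 = 0 (operand ≠ 0)
¬¬(p → p): Gödel ¬ of 0 = 1 (operand is 0)
¬r: Gödel ¬ of 0.1 = 0 (operand ≠ 0)
(¬r → p): 0 ≤ 0.4, so result = 1
((¬r → p) ∨ p) = max(1, 0.4) = 1
(r → ((¬r → p) ∨ p)): 0.1 ≤ 1, so result = 1
¬(r → ((¬r → p) ∨ p)): Gödel ¬ of 1 = 0 (operand ≠ 0)
(¬¬(p → p) → ¬(r → ((¬r → p) ∨ p))): 1 > 0, so result = 0
(q ∧ q) = min(0.3, 0.3) = 0.3
((q ∧ q) ∧ r) = min(0.3, 0.1) = 0.1
((¬¬(p → p) → ¬(r → ((¬r → p) ∨ p))) ∨ ((q ∧ q) ∧ r)) = max(0, 0.1) = 0.1

0.10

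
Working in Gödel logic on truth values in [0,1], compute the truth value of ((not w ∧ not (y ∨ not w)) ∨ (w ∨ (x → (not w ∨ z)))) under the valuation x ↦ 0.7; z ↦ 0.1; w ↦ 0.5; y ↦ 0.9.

0.50

not w: Gödel ¬ of 0.5 = 0 (operand ≠ 0)
not w: Gödel ¬ of 0.5 = 0 (operand ≠ 0)
(y ∨ not w) = max(0.9, 0) = 0.9
not (y ∨ not w): Gödel ¬ of 0.9 = 0 (operand ≠ 0)
(not w ∧ not (y ∨ not w)) = min(0, 0) = 0
not w: Gödel ¬ of 0.5 = 0 (operand ≠ 0)
(not w ∨ z) = max(0, 0.1) = 0.1
(x → (not w ∨ z)): 0.7 > 0.1, so result = 0.1
(w ∨ (x → (not w ∨ z))) = max(0.5, 0.1) = 0.5
((not w ∧ not (y ∨ not w)) ∨ (w ∨ (x → (not w ∨ z)))) = max(0, 0.5) = 0.5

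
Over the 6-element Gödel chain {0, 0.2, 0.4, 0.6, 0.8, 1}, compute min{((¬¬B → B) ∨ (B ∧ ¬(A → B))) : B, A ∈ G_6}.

The minimum is attained at B = 0.2, A = 0:
  ¬B: Gödel ¬ of 0.2 = 0 (operand ≠ 0)
  ¬¬B: Gödel ¬ of 0 = 1 (operand is 0)
  (¬¬B → B): 1 > 0.2, so result = 0.2
  (A → B): 0 ≤ 0.2, so result = 1
  ¬(A → B): Gödel ¬ of 1 = 0 (operand ≠ 0)
  (B ∧ ¬(A → B)) = min(0.2, 0) = 0
  ((¬¬B → B) ∨ (B ∧ ¬(A → B))) = max(0.2, 0) = 0.2
Checking all 36 assignments confirms none give a value below 0.20.

0.20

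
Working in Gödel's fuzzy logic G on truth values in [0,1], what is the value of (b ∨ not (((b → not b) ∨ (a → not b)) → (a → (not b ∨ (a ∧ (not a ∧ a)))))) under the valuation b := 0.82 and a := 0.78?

not b: Gödel ¬ of 0.82 = 0 (operand ≠ 0)
(b → not b): 0.82 > 0, so result = 0
not b: Gödel ¬ of 0.82 = 0 (operand ≠ 0)
(a → not b): 0.78 > 0, so result = 0
((b → not b) ∨ (a → not b)) = max(0, 0) = 0
not b: Gödel ¬ of 0.82 = 0 (operand ≠ 0)
not a: Gödel ¬ of 0.78 = 0 (operand ≠ 0)
(not a ∧ a) = min(0, 0.78) = 0
(a ∧ (not a ∧ a)) = min(0.78, 0) = 0
(not b ∨ (a ∧ (not a ∧ a))) = max(0, 0) = 0
(a → (not b ∨ (a ∧ (not a ∧ a)))): 0.78 > 0, so result = 0
(((b → not b) ∨ (a → not b)) → (a → (not b ∨ (a ∧ (not a ∧ a))))): 0 ≤ 0, so result = 1
not (((b → not b) ∨ (a → not b)) → (a → (not b ∨ (a ∧ (not a ∧ a))))): Gödel ¬ of 1 = 0 (operand ≠ 0)
(b ∨ not (((b → not b) ∨ (a → not b)) → (a → (not b ∨ (a ∧ (not a ∧ a)))))) = max(0.82, 0) = 0.82

0.82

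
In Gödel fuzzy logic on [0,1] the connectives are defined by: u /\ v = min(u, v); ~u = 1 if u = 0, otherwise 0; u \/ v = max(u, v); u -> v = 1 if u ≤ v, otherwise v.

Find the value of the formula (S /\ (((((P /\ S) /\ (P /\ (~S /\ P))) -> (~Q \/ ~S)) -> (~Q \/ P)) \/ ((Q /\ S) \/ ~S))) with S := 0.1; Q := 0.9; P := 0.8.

0.10

(P /\ S) = min(0.8, 0.1) = 0.1
~S: Gödel ¬ of 0.1 = 0 (operand ≠ 0)
(~S /\ P) = min(0, 0.8) = 0
(P /\ (~S /\ P)) = min(0.8, 0) = 0
((P /\ S) /\ (P /\ (~S /\ P))) = min(0.1, 0) = 0
~Q: Gödel ¬ of 0.9 = 0 (operand ≠ 0)
~S: Gödel ¬ of 0.1 = 0 (operand ≠ 0)
(~Q \/ ~S) = max(0, 0) = 0
(((P /\ S) /\ (P /\ (~S /\ P))) -> (~Q \/ ~S)): 0 ≤ 0, so result = 1
~Q: Gödel ¬ of 0.9 = 0 (operand ≠ 0)
(~Q \/ P) = max(0, 0.8) = 0.8
((((P /\ S) /\ (P /\ (~S /\ P))) -> (~Q \/ ~S)) -> (~Q \/ P)): 1 > 0.8, so result = 0.8
(Q /\ S) = min(0.9, 0.1) = 0.1
~S: Gödel ¬ of 0.1 = 0 (operand ≠ 0)
((Q /\ S) \/ ~S) = max(0.1, 0) = 0.1
(((((P /\ S) /\ (P /\ (~S /\ P))) -> (~Q \/ ~S)) -> (~Q \/ P)) \/ ((Q /\ S) \/ ~S)) = max(0.8, 0.1) = 0.8
(S /\ (((((P /\ S) /\ (P /\ (~S /\ P))) -> (~Q \/ ~S)) -> (~Q \/ P)) \/ ((Q /\ S) \/ ~S))) = min(0.1, 0.8) = 0.1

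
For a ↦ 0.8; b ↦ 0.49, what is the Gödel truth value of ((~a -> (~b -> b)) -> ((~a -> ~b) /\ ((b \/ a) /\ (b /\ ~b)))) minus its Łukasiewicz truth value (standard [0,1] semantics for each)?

Gödel evaluation:
  ~a: Gödel ¬ of 0.8 = 0 (operand ≠ 0)
  ~b: Gödel ¬ of 0.49 = 0 (operand ≠ 0)
  (~b -> b): 0 ≤ 0.49, so result = 1
  (~a -> (~b -> b)): 0 ≤ 1, so result = 1
  ~a: Gödel ¬ of 0.8 = 0 (operand ≠ 0)
  ~b: Gödel ¬ of 0.49 = 0 (operand ≠ 0)
  (~a -> ~b): 0 ≤ 0, so result = 1
  (b \/ a) = max(0.49, 0.8) = 0.8
  ~b: Gödel ¬ of 0.49 = 0 (operand ≠ 0)
  (b /\ ~b) = min(0.49, 0) = 0
  ((b \/ a) /\ (b /\ ~b)) = min(0.8, 0) = 0
  ((~a -> ~b) /\ ((b \/ a) /\ (b /\ ~b))) = min(1, 0) = 0
  ((~a -> (~b -> b)) -> ((~a -> ~b) /\ ((b \/ a) /\ (b /\ ~b)))): 1 > 0, so result = 0
  Gödel value = 0
Łukasiewicz evaluation:
  ~a: Łukasiewicz ¬ gives 1 − 0.8 = 0.2
  ~b: Łukasiewicz ¬ gives 1 − 0.49 = 0.51
  (~b -> b): min(1, 1 − 0.51 + 0.49) = 0.98
  (~a -> (~b -> b)): min(1, 1 − 0.2 + 0.98) = 1
  ~a: Łukasiewicz ¬ gives 1 − 0.8 = 0.2
  ~b: Łukasiewicz ¬ gives 1 − 0.49 = 0.51
  (~a -> ~b): min(1, 1 − 0.2 + 0.51) = 1
  (b \/ a) = max(0.49, 0.8) = 0.8
  ~b: Łukasiewicz ¬ gives 1 − 0.49 = 0.51
  (b /\ ~b) = min(0.49, 0.51) = 0.49
  ((b \/ a) /\ (b /\ ~b)) = min(0.8, 0.49) = 0.49
  ((~a -> ~b) /\ ((b \/ a) /\ (b /\ ~b))) = min(1, 0.49) = 0.49
  ((~a -> (~b -> b)) -> ((~a -> ~b) /\ ((b \/ a) /\ (b /\ ~b)))): min(1, 1 − 1 + 0.49) = 0.49
  Łukasiewicz value = 0.49
Difference: 0 − 0.49 = -0.49

-0.49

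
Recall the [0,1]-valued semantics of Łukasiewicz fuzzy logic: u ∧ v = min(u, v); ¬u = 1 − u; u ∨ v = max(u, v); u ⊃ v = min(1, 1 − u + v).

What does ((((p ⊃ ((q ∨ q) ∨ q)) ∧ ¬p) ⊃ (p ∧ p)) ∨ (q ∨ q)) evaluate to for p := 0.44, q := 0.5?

0.88

(q ∨ q) = max(0.5, 0.5) = 0.5
((q ∨ q) ∨ q) = max(0.5, 0.5) = 0.5
(p ⊃ ((q ∨ q) ∨ q)): min(1, 1 − 0.44 + 0.5) = 1
¬p: Łukasiewicz ¬ gives 1 − 0.44 = 0.56
((p ⊃ ((q ∨ q) ∨ q)) ∧ ¬p) = min(1, 0.56) = 0.56
(p ∧ p) = min(0.44, 0.44) = 0.44
(((p ⊃ ((q ∨ q) ∨ q)) ∧ ¬p) ⊃ (p ∧ p)): min(1, 1 − 0.56 + 0.44) = 0.88
(q ∨ q) = max(0.5, 0.5) = 0.5
((((p ⊃ ((q ∨ q) ∨ q)) ∧ ¬p) ⊃ (p ∧ p)) ∨ (q ∨ q)) = max(0.88, 0.5) = 0.88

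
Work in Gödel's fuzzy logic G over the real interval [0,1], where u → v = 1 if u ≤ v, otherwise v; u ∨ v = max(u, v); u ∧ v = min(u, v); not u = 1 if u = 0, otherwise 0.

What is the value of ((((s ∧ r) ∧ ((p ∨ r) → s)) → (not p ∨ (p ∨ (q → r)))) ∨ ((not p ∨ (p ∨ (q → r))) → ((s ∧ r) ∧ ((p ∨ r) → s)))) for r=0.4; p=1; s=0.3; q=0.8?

1.00

(s ∧ r) = min(0.3, 0.4) = 0.3
(p ∨ r) = max(1, 0.4) = 1
((p ∨ r) → s): 1 > 0.3, so result = 0.3
((s ∧ r) ∧ ((p ∨ r) → s)) = min(0.3, 0.3) = 0.3
not p: Gödel ¬ of 1 = 0 (operand ≠ 0)
(q → r): 0.8 > 0.4, so result = 0.4
(p ∨ (q → r)) = max(1, 0.4) = 1
(not p ∨ (p ∨ (q → r))) = max(0, 1) = 1
(((s ∧ r) ∧ ((p ∨ r) → s)) → (not p ∨ (p ∨ (q → r)))): 0.3 ≤ 1, so result = 1
not p: Gödel ¬ of 1 = 0 (operand ≠ 0)
(q → r): 0.8 > 0.4, so result = 0.4
(p ∨ (q → r)) = max(1, 0.4) = 1
(not p ∨ (p ∨ (q → r))) = max(0, 1) = 1
(s ∧ r) = min(0.3, 0.4) = 0.3
(p ∨ r) = max(1, 0.4) = 1
((p ∨ r) → s): 1 > 0.3, so result = 0.3
((s ∧ r) ∧ ((p ∨ r) → s)) = min(0.3, 0.3) = 0.3
((not p ∨ (p ∨ (q → r))) → ((s ∧ r) ∧ ((p ∨ r) → s))): 1 > 0.3, so result = 0.3
((((s ∧ r) ∧ ((p ∨ r) → s)) → (not p ∨ (p ∨ (q → r)))) ∨ ((not p ∨ (p ∨ (q → r))) → ((s ∧ r) ∧ ((p ∨ r) → s)))) = max(1, 0.3) = 1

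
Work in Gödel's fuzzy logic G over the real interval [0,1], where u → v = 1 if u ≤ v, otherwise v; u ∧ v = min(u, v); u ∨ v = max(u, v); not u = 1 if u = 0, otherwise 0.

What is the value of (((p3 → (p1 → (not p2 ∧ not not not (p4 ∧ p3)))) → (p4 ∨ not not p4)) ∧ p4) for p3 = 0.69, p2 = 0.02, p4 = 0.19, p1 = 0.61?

0.19

not p2: Gödel ¬ of 0.02 = 0 (operand ≠ 0)
(p4 ∧ p3) = min(0.19, 0.69) = 0.19
not (p4 ∧ p3): Gödel ¬ of 0.19 = 0 (operand ≠ 0)
not not (p4 ∧ p3): Gödel ¬ of 0 = 1 (operand is 0)
not not not (p4 ∧ p3): Gödel ¬ of 1 = 0 (operand ≠ 0)
(not p2 ∧ not not not (p4 ∧ p3)) = min(0, 0) = 0
(p1 → (not p2 ∧ not not not (p4 ∧ p3))): 0.61 > 0, so result = 0
(p3 → (p1 → (not p2 ∧ not not not (p4 ∧ p3)))): 0.69 > 0, so result = 0
not p4: Gödel ¬ of 0.19 = 0 (operand ≠ 0)
not not p4: Gödel ¬ of 0 = 1 (operand is 0)
(p4 ∨ not not p4) = max(0.19, 1) = 1
((p3 → (p1 → (not p2 ∧ not not not (p4 ∧ p3)))) → (p4 ∨ not not p4)): 0 ≤ 1, so result = 1
(((p3 → (p1 → (not p2 ∧ not not not (p4 ∧ p3)))) → (p4 ∨ not not p4)) ∧ p4) = min(1, 0.19) = 0.19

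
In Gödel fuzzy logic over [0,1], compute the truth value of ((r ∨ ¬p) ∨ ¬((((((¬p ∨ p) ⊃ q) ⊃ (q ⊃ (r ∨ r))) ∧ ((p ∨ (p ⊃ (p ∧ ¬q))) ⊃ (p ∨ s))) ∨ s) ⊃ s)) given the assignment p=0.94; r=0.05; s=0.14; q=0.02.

¬p: Gödel ¬ of 0.94 = 0 (operand ≠ 0)
(r ∨ ¬p) = max(0.05, 0) = 0.05
¬p: Gödel ¬ of 0.94 = 0 (operand ≠ 0)
(¬p ∨ p) = max(0, 0.94) = 0.94
((¬p ∨ p) ⊃ q): 0.94 > 0.02, so result = 0.02
(r ∨ r) = max(0.05, 0.05) = 0.05
(q ⊃ (r ∨ r)): 0.02 ≤ 0.05, so result = 1
(((¬p ∨ p) ⊃ q) ⊃ (q ⊃ (r ∨ r))): 0.02 ≤ 1, so result = 1
¬q: Gödel ¬ of 0.02 = 0 (operand ≠ 0)
(p ∧ ¬q) = min(0.94, 0) = 0
(p ⊃ (p ∧ ¬q)): 0.94 > 0, so result = 0
(p ∨ (p ⊃ (p ∧ ¬q))) = max(0.94, 0) = 0.94
(p ∨ s) = max(0.94, 0.14) = 0.94
((p ∨ (p ⊃ (p ∧ ¬q))) ⊃ (p ∨ s)): 0.94 ≤ 0.94, so result = 1
((((¬p ∨ p) ⊃ q) ⊃ (q ⊃ (r ∨ r))) ∧ ((p ∨ (p ⊃ (p ∧ ¬q))) ⊃ (p ∨ s))) = min(1, 1) = 1
(((((¬p ∨ p) ⊃ q) ⊃ (q ⊃ (r ∨ r))) ∧ ((p ∨ (p ⊃ (p ∧ ¬q))) ⊃ (p ∨ s))) ∨ s) = max(1, 0.14) = 1
((((((¬p ∨ p) ⊃ q) ⊃ (q ⊃ (r ∨ r))) ∧ ((p ∨ (p ⊃ (p ∧ ¬q))) ⊃ (p ∨ s))) ∨ s) ⊃ s): 1 > 0.14, so result = 0.14
¬((((((¬p ∨ p) ⊃ q) ⊃ (q ⊃ (r ∨ r))) ∧ ((p ∨ (p ⊃ (p ∧ ¬q))) ⊃ (p ∨ s))) ∨ s) ⊃ s): Gödel ¬ of 0.14 = 0 (operand ≠ 0)
((r ∨ ¬p) ∨ ¬((((((¬p ∨ p) ⊃ q) ⊃ (q ⊃ (r ∨ r))) ∧ ((p ∨ (p ⊃ (p ∧ ¬q))) ⊃ (p ∨ s))) ∨ s) ⊃ s)) = max(0.05, 0) = 0.05

0.05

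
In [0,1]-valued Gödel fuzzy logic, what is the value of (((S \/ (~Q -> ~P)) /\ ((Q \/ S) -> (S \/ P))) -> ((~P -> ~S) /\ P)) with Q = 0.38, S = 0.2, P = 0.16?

0.16

~Q: Gödel ¬ of 0.38 = 0 (operand ≠ 0)
~P: Gödel ¬ of 0.16 = 0 (operand ≠ 0)
(~Q -> ~P): 0 ≤ 0, so result = 1
(S \/ (~Q -> ~P)) = max(0.2, 1) = 1
(Q \/ S) = max(0.38, 0.2) = 0.38
(S \/ P) = max(0.2, 0.16) = 0.2
((Q \/ S) -> (S \/ P)): 0.38 > 0.2, so result = 0.2
((S \/ (~Q -> ~P)) /\ ((Q \/ S) -> (S \/ P))) = min(1, 0.2) = 0.2
~P: Gödel ¬ of 0.16 = 0 (operand ≠ 0)
~S: Gödel ¬ of 0.2 = 0 (operand ≠ 0)
(~P -> ~S): 0 ≤ 0, so result = 1
((~P -> ~S) /\ P) = min(1, 0.16) = 0.16
(((S \/ (~Q -> ~P)) /\ ((Q \/ S) -> (S \/ P))) -> ((~P -> ~S) /\ P)): 0.2 > 0.16, so result = 0.16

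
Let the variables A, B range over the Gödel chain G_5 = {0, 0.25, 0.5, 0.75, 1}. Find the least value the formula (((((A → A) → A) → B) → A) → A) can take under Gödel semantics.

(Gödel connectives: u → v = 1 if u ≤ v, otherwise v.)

0.25

The minimum is attained at A = 0.25, B = 0:
  (A → A): 0.25 ≤ 0.25, so result = 1
  ((A → A) → A): 1 > 0.25, so result = 0.25
  (((A → A) → A) → B): 0.25 > 0, so result = 0
  ((((A → A) → A) → B) → A): 0 ≤ 0.25, so result = 1
  (((((A → A) → A) → B) → A) → A): 1 > 0.25, so result = 0.25
Checking all 25 assignments confirms none give a value below 0.25.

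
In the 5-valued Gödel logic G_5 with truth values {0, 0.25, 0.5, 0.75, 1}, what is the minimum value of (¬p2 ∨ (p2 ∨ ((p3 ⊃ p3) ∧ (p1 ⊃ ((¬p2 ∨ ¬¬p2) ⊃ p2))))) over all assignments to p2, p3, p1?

0.25

The minimum is attained at p2 = 0.25, p3 = 0, p1 = 0.5:
  ¬p2: Gödel ¬ of 0.25 = 0 (operand ≠ 0)
  (p3 ⊃ p3): 0 ≤ 0, so result = 1
  ¬p2: Gödel ¬ of 0.25 = 0 (operand ≠ 0)
  ¬p2: Gödel ¬ of 0.25 = 0 (operand ≠ 0)
  ¬¬p2: Gödel ¬ of 0 = 1 (operand is 0)
  (¬p2 ∨ ¬¬p2) = max(0, 1) = 1
  ((¬p2 ∨ ¬¬p2) ⊃ p2): 1 > 0.25, so result = 0.25
  (p1 ⊃ ((¬p2 ∨ ¬¬p2) ⊃ p2)): 0.5 > 0.25, so result = 0.25
  ((p3 ⊃ p3) ∧ (p1 ⊃ ((¬p2 ∨ ¬¬p2) ⊃ p2))) = min(1, 0.25) = 0.25
  (p2 ∨ ((p3 ⊃ p3) ∧ (p1 ⊃ ((¬p2 ∨ ¬¬p2) ⊃ p2)))) = max(0.25, 0.25) = 0.25
  (¬p2 ∨ (p2 ∨ ((p3 ⊃ p3) ∧ (p1 ⊃ ((¬p2 ∨ ¬¬p2) ⊃ p2))))) = max(0, 0.25) = 0.25
Checking all 125 assignments confirms none give a value below 0.25.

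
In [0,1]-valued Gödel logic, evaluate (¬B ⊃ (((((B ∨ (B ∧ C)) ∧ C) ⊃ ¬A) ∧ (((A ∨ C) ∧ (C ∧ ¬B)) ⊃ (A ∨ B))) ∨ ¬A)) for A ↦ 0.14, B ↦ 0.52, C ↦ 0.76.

1.00

¬B: Gödel ¬ of 0.52 = 0 (operand ≠ 0)
(B ∧ C) = min(0.52, 0.76) = 0.52
(B ∨ (B ∧ C)) = max(0.52, 0.52) = 0.52
((B ∨ (B ∧ C)) ∧ C) = min(0.52, 0.76) = 0.52
¬A: Gödel ¬ of 0.14 = 0 (operand ≠ 0)
(((B ∨ (B ∧ C)) ∧ C) ⊃ ¬A): 0.52 > 0, so result = 0
(A ∨ C) = max(0.14, 0.76) = 0.76
¬B: Gödel ¬ of 0.52 = 0 (operand ≠ 0)
(C ∧ ¬B) = min(0.76, 0) = 0
((A ∨ C) ∧ (C ∧ ¬B)) = min(0.76, 0) = 0
(A ∨ B) = max(0.14, 0.52) = 0.52
(((A ∨ C) ∧ (C ∧ ¬B)) ⊃ (A ∨ B)): 0 ≤ 0.52, so result = 1
((((B ∨ (B ∧ C)) ∧ C) ⊃ ¬A) ∧ (((A ∨ C) ∧ (C ∧ ¬B)) ⊃ (A ∨ B))) = min(0, 1) = 0
¬A: Gödel ¬ of 0.14 = 0 (operand ≠ 0)
(((((B ∨ (B ∧ C)) ∧ C) ⊃ ¬A) ∧ (((A ∨ C) ∧ (C ∧ ¬B)) ⊃ (A ∨ B))) ∨ ¬A) = max(0, 0) = 0
(¬B ⊃ (((((B ∨ (B ∧ C)) ∧ C) ⊃ ¬A) ∧ (((A ∨ C) ∧ (C ∧ ¬B)) ⊃ (A ∨ B))) ∨ ¬A)): 0 ≤ 0, so result = 1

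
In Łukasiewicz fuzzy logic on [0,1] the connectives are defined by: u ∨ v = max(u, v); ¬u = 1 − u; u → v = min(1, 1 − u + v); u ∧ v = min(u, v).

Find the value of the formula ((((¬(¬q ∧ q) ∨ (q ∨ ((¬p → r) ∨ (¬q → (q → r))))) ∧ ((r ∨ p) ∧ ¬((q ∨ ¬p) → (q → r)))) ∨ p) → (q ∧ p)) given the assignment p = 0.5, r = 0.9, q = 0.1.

0.60

¬q: Łukasiewicz ¬ gives 1 − 0.1 = 0.9
(¬q ∧ q) = min(0.9, 0.1) = 0.1
¬(¬q ∧ q): Łukasiewicz ¬ gives 1 − 0.1 = 0.9
¬p: Łukasiewicz ¬ gives 1 − 0.5 = 0.5
(¬p → r): min(1, 1 − 0.5 + 0.9) = 1
¬q: Łukasiewicz ¬ gives 1 − 0.1 = 0.9
(q → r): min(1, 1 − 0.1 + 0.9) = 1
(¬q → (q → r)): min(1, 1 − 0.9 + 1) = 1
((¬p → r) ∨ (¬q → (q → r))) = max(1, 1) = 1
(q ∨ ((¬p → r) ∨ (¬q → (q → r)))) = max(0.1, 1) = 1
(¬(¬q ∧ q) ∨ (q ∨ ((¬p → r) ∨ (¬q → (q → r))))) = max(0.9, 1) = 1
(r ∨ p) = max(0.9, 0.5) = 0.9
¬p: Łukasiewicz ¬ gives 1 − 0.5 = 0.5
(q ∨ ¬p) = max(0.1, 0.5) = 0.5
(q → r): min(1, 1 − 0.1 + 0.9) = 1
((q ∨ ¬p) → (q → r)): min(1, 1 − 0.5 + 1) = 1
¬((q ∨ ¬p) → (q → r)): Łukasiewicz ¬ gives 1 − 1 = 0
((r ∨ p) ∧ ¬((q ∨ ¬p) → (q → r))) = min(0.9, 0) = 0
((¬(¬q ∧ q) ∨ (q ∨ ((¬p → r) ∨ (¬q → (q → r))))) ∧ ((r ∨ p) ∧ ¬((q ∨ ¬p) → (q → r)))) = min(1, 0) = 0
(((¬(¬q ∧ q) ∨ (q ∨ ((¬p → r) ∨ (¬q → (q → r))))) ∧ ((r ∨ p) ∧ ¬((q ∨ ¬p) → (q → r)))) ∨ p) = max(0, 0.5) = 0.5
(q ∧ p) = min(0.1, 0.5) = 0.1
((((¬(¬q ∧ q) ∨ (q ∨ ((¬p → r) ∨ (¬q → (q → r))))) ∧ ((r ∨ p) ∧ ¬((q ∨ ¬p) → (q → r)))) ∨ p) → (q ∧ p)): min(1, 1 − 0.5 + 0.1) = 0.6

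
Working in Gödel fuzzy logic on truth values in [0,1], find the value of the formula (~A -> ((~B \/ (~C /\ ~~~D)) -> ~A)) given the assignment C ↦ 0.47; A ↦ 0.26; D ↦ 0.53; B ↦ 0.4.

~A: Gödel ¬ of 0.26 = 0 (operand ≠ 0)
~B: Gödel ¬ of 0.4 = 0 (operand ≠ 0)
~C: Gödel ¬ of 0.47 = 0 (operand ≠ 0)
~D: Gödel ¬ of 0.53 = 0 (operand ≠ 0)
~~D: Gödel ¬ of 0 = 1 (operand is 0)
~~~D: Gödel ¬ of 1 = 0 (operand ≠ 0)
(~C /\ ~~~D) = min(0, 0) = 0
(~B \/ (~C /\ ~~~D)) = max(0, 0) = 0
~A: Gödel ¬ of 0.26 = 0 (operand ≠ 0)
((~B \/ (~C /\ ~~~D)) -> ~A): 0 ≤ 0, so result = 1
(~A -> ((~B \/ (~C /\ ~~~D)) -> ~A)): 0 ≤ 1, so result = 1

1.00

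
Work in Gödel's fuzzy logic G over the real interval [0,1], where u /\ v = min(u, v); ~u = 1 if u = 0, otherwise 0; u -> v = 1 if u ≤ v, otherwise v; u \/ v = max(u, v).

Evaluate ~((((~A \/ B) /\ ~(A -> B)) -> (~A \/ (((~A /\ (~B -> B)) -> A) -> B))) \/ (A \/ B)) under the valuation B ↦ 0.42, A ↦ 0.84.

0.00

~A: Gödel ¬ of 0.84 = 0 (operand ≠ 0)
(~A \/ B) = max(0, 0.42) = 0.42
(A -> B): 0.84 > 0.42, so result = 0.42
~(A -> B): Gödel ¬ of 0.42 = 0 (operand ≠ 0)
((~A \/ B) /\ ~(A -> B)) = min(0.42, 0) = 0
~A: Gödel ¬ of 0.84 = 0 (operand ≠ 0)
~A: Gödel ¬ of 0.84 = 0 (operand ≠ 0)
~B: Gödel ¬ of 0.42 = 0 (operand ≠ 0)
(~B -> B): 0 ≤ 0.42, so result = 1
(~A /\ (~B -> B)) = min(0, 1) = 0
((~A /\ (~B -> B)) -> A): 0 ≤ 0.84, so result = 1
(((~A /\ (~B -> B)) -> A) -> B): 1 > 0.42, so result = 0.42
(~A \/ (((~A /\ (~B -> B)) -> A) -> B)) = max(0, 0.42) = 0.42
(((~A \/ B) /\ ~(A -> B)) -> (~A \/ (((~A /\ (~B -> B)) -> A) -> B))): 0 ≤ 0.42, so result = 1
(A \/ B) = max(0.84, 0.42) = 0.84
((((~A \/ B) /\ ~(A -> B)) -> (~A \/ (((~A /\ (~B -> B)) -> A) -> B))) \/ (A \/ B)) = max(1, 0.84) = 1
~((((~A \/ B) /\ ~(A -> B)) -> (~A \/ (((~A /\ (~B -> B)) -> A) -> B))) \/ (A \/ B)): Gödel ¬ of 1 = 0 (operand ≠ 0)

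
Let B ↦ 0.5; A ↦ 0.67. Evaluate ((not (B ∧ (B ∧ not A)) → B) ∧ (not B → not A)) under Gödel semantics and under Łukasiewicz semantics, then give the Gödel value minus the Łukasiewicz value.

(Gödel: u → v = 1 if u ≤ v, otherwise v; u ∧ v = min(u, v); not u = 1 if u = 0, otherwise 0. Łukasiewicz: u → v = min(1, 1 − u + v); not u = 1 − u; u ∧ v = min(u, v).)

Gödel evaluation:
  not A: Gödel ¬ of 0.67 = 0 (operand ≠ 0)
  (B ∧ not A) = min(0.5, 0) = 0
  (B ∧ (B ∧ not A)) = min(0.5, 0) = 0
  not (B ∧ (B ∧ not A)): Gödel ¬ of 0 = 1 (operand is 0)
  (not (B ∧ (B ∧ not A)) → B): 1 > 0.5, so result = 0.5
  not B: Gödel ¬ of 0.5 = 0 (operand ≠ 0)
  not A: Gödel ¬ of 0.67 = 0 (operand ≠ 0)
  (not B → not A): 0 ≤ 0, so result = 1
  ((not (B ∧ (B ∧ not A)) → B) ∧ (not B → not A)) = min(0.5, 1) = 0.5
  Gödel value = 0.5
Łukasiewicz evaluation:
  not A: Łukasiewicz ¬ gives 1 − 0.67 = 0.33
  (B ∧ not A) = min(0.5, 0.33) = 0.33
  (B ∧ (B ∧ not A)) = min(0.5, 0.33) = 0.33
  not (B ∧ (B ∧ not A)): Łukasiewicz ¬ gives 1 − 0.33 = 0.67
  (not (B ∧ (B ∧ not A)) → B): min(1, 1 − 0.67 + 0.5) = 0.83
  not B: Łukasiewicz ¬ gives 1 − 0.5 = 0.5
  not A: Łukasiewicz ¬ gives 1 − 0.67 = 0.33
  (not B → not A): min(1, 1 − 0.5 + 0.33) = 0.83
  ((not (B ∧ (B ∧ not A)) → B) ∧ (not B → not A)) = min(0.83, 0.83) = 0.83
  Łukasiewicz value = 0.83
Difference: 0.5 − 0.83 = -0.33

-0.33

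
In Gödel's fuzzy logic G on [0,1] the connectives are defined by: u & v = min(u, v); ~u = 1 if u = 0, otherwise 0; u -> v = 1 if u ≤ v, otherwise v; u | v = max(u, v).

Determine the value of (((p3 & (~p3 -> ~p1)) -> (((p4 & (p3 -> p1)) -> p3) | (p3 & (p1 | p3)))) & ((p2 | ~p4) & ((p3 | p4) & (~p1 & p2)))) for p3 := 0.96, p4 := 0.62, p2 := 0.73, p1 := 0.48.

0.00

~p3: Gödel ¬ of 0.96 = 0 (operand ≠ 0)
~p1: Gödel ¬ of 0.48 = 0 (operand ≠ 0)
(~p3 -> ~p1): 0 ≤ 0, so result = 1
(p3 & (~p3 -> ~p1)) = min(0.96, 1) = 0.96
(p3 -> p1): 0.96 > 0.48, so result = 0.48
(p4 & (p3 -> p1)) = min(0.62, 0.48) = 0.48
((p4 & (p3 -> p1)) -> p3): 0.48 ≤ 0.96, so result = 1
(p1 | p3) = max(0.48, 0.96) = 0.96
(p3 & (p1 | p3)) = min(0.96, 0.96) = 0.96
(((p4 & (p3 -> p1)) -> p3) | (p3 & (p1 | p3))) = max(1, 0.96) = 1
((p3 & (~p3 -> ~p1)) -> (((p4 & (p3 -> p1)) -> p3) | (p3 & (p1 | p3)))): 0.96 ≤ 1, so result = 1
~p4: Gödel ¬ of 0.62 = 0 (operand ≠ 0)
(p2 | ~p4) = max(0.73, 0) = 0.73
(p3 | p4) = max(0.96, 0.62) = 0.96
~p1: Gödel ¬ of 0.48 = 0 (operand ≠ 0)
(~p1 & p2) = min(0, 0.73) = 0
((p3 | p4) & (~p1 & p2)) = min(0.96, 0) = 0
((p2 | ~p4) & ((p3 | p4) & (~p1 & p2))) = min(0.73, 0) = 0
(((p3 & (~p3 -> ~p1)) -> (((p4 & (p3 -> p1)) -> p3) | (p3 & (p1 | p3)))) & ((p2 | ~p4) & ((p3 | p4) & (~p1 & p2)))) = min(1, 0) = 0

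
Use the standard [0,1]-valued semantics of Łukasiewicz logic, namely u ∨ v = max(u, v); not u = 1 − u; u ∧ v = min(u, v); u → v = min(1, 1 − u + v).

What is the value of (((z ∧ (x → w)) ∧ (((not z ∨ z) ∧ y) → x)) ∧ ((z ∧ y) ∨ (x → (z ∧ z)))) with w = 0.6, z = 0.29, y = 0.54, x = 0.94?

(x → w): min(1, 1 − 0.94 + 0.6) = 0.66
(z ∧ (x → w)) = min(0.29, 0.66) = 0.29
not z: Łukasiewicz ¬ gives 1 − 0.29 = 0.71
(not z ∨ z) = max(0.71, 0.29) = 0.71
((not z ∨ z) ∧ y) = min(0.71, 0.54) = 0.54
(((not z ∨ z) ∧ y) → x): min(1, 1 − 0.54 + 0.94) = 1
((z ∧ (x → w)) ∧ (((not z ∨ z) ∧ y) → x)) = min(0.29, 1) = 0.29
(z ∧ y) = min(0.29, 0.54) = 0.29
(z ∧ z) = min(0.29, 0.29) = 0.29
(x → (z ∧ z)): min(1, 1 − 0.94 + 0.29) = 0.35
((z ∧ y) ∨ (x → (z ∧ z))) = max(0.29, 0.35) = 0.35
(((z ∧ (x → w)) ∧ (((not z ∨ z) ∧ y) → x)) ∧ ((z ∧ y) ∨ (x → (z ∧ z)))) = min(0.29, 0.35) = 0.29

0.29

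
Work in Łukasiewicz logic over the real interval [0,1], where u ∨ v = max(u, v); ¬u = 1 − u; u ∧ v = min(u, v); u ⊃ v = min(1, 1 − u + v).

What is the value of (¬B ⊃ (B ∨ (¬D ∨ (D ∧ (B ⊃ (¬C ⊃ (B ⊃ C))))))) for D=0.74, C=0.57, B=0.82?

1.00

¬B: Łukasiewicz ¬ gives 1 − 0.82 = 0.18
¬D: Łukasiewicz ¬ gives 1 − 0.74 = 0.26
¬C: Łukasiewicz ¬ gives 1 − 0.57 = 0.43
(B ⊃ C): min(1, 1 − 0.82 + 0.57) = 0.75
(¬C ⊃ (B ⊃ C)): min(1, 1 − 0.43 + 0.75) = 1
(B ⊃ (¬C ⊃ (B ⊃ C))): min(1, 1 − 0.82 + 1) = 1
(D ∧ (B ⊃ (¬C ⊃ (B ⊃ C)))) = min(0.74, 1) = 0.74
(¬D ∨ (D ∧ (B ⊃ (¬C ⊃ (B ⊃ C))))) = max(0.26, 0.74) = 0.74
(B ∨ (¬D ∨ (D ∧ (B ⊃ (¬C ⊃ (B ⊃ C)))))) = max(0.82, 0.74) = 0.82
(¬B ⊃ (B ∨ (¬D ∨ (D ∧ (B ⊃ (¬C ⊃ (B ⊃ C))))))): min(1, 1 − 0.18 + 0.82) = 1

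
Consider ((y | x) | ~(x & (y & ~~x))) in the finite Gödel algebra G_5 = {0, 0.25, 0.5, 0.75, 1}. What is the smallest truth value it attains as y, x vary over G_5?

The minimum is attained at y = 0.25, x = 0.25:
  (y | x) = max(0.25, 0.25) = 0.25
  ~x: Gödel ¬ of 0.25 = 0 (operand ≠ 0)
  ~~x: Gödel ¬ of 0 = 1 (operand is 0)
  (y & ~~x) = min(0.25, 1) = 0.25
  (x & (y & ~~x)) = min(0.25, 0.25) = 0.25
  ~(x & (y & ~~x)): Gödel ¬ of 0.25 = 0 (operand ≠ 0)
  ((y | x) | ~(x & (y & ~~x))) = max(0.25, 0) = 0.25
Checking all 25 assignments confirms none give a value below 0.25.

0.25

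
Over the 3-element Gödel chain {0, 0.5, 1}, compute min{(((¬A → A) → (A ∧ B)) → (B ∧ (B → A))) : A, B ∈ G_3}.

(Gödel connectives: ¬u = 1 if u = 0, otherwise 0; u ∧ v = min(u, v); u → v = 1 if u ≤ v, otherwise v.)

The minimum is attained at A = 0, B = 0:
  ¬A: Gödel ¬ of 0 = 1 (operand is 0)
  (¬A → A): 1 > 0, so result = 0
  (A ∧ B) = min(0, 0) = 0
  ((¬A → A) → (A ∧ B)): 0 ≤ 0, so result = 1
  (B → A): 0 ≤ 0, so result = 1
  (B ∧ (B → A)) = min(0, 1) = 0
  (((¬A → A) → (A ∧ B)) → (B ∧ (B → A))): 1 > 0, so result = 0
Checking all 9 assignments confirms none give a value below 0.00.

0.00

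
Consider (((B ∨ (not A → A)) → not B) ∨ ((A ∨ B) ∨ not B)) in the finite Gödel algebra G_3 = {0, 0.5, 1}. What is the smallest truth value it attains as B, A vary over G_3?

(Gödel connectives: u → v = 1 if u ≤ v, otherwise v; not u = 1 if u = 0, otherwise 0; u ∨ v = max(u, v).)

0.50

The minimum is attained at B = 0.5, A = 0:
  not A: Gödel ¬ of 0 = 1 (operand is 0)
  (not A → A): 1 > 0, so result = 0
  (B ∨ (not A → A)) = max(0.5, 0) = 0.5
  not B: Gödel ¬ of 0.5 = 0 (operand ≠ 0)
  ((B ∨ (not A → A)) → not B): 0.5 > 0, so result = 0
  (A ∨ B) = max(0, 0.5) = 0.5
  not B: Gödel ¬ of 0.5 = 0 (operand ≠ 0)
  ((A ∨ B) ∨ not B) = max(0.5, 0) = 0.5
  (((B ∨ (not A → A)) → not B) ∨ ((A ∨ B) ∨ not B)) = max(0, 0.5) = 0.5
Checking all 9 assignments confirms none give a value below 0.50.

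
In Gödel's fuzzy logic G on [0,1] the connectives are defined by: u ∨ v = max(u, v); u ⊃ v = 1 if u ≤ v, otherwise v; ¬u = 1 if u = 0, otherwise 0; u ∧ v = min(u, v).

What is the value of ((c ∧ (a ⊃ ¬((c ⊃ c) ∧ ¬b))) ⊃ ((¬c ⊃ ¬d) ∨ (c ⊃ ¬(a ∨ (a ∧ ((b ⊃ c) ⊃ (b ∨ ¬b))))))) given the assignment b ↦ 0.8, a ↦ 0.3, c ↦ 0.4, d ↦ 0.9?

1.00

(c ⊃ c): 0.4 ≤ 0.4, so result = 1
¬b: Gödel ¬ of 0.8 = 0 (operand ≠ 0)
((c ⊃ c) ∧ ¬b) = min(1, 0) = 0
¬((c ⊃ c) ∧ ¬b): Gödel ¬ of 0 = 1 (operand is 0)
(a ⊃ ¬((c ⊃ c) ∧ ¬b)): 0.3 ≤ 1, so result = 1
(c ∧ (a ⊃ ¬((c ⊃ c) ∧ ¬b))) = min(0.4, 1) = 0.4
¬c: Gödel ¬ of 0.4 = 0 (operand ≠ 0)
¬d: Gödel ¬ of 0.9 = 0 (operand ≠ 0)
(¬c ⊃ ¬d): 0 ≤ 0, so result = 1
(b ⊃ c): 0.8 > 0.4, so result = 0.4
¬b: Gödel ¬ of 0.8 = 0 (operand ≠ 0)
(b ∨ ¬b) = max(0.8, 0) = 0.8
((b ⊃ c) ⊃ (b ∨ ¬b)): 0.4 ≤ 0.8, so result = 1
(a ∧ ((b ⊃ c) ⊃ (b ∨ ¬b))) = min(0.3, 1) = 0.3
(a ∨ (a ∧ ((b ⊃ c) ⊃ (b ∨ ¬b)))) = max(0.3, 0.3) = 0.3
¬(a ∨ (a ∧ ((b ⊃ c) ⊃ (b ∨ ¬b)))): Gödel ¬ of 0.3 = 0 (operand ≠ 0)
(c ⊃ ¬(a ∨ (a ∧ ((b ⊃ c) ⊃ (b ∨ ¬b))))): 0.4 > 0, so result = 0
((¬c ⊃ ¬d) ∨ (c ⊃ ¬(a ∨ (a ∧ ((b ⊃ c) ⊃ (b ∨ ¬b)))))) = max(1, 0) = 1
((c ∧ (a ⊃ ¬((c ⊃ c) ∧ ¬b))) ⊃ ((¬c ⊃ ¬d) ∨ (c ⊃ ¬(a ∨ (a ∧ ((b ⊃ c) ⊃ (b ∨ ¬b))))))): 0.4 ≤ 1, so result = 1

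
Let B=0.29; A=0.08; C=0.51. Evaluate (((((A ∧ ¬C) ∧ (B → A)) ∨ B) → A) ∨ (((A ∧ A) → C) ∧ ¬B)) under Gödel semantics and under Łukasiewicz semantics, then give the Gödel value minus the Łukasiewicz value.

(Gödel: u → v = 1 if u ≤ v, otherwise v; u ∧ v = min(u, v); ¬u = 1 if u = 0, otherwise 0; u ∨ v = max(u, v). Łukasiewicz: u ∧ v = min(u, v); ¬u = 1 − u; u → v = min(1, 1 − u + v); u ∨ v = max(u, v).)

Gödel evaluation:
  ¬C: Gödel ¬ of 0.51 = 0 (operand ≠ 0)
  (A ∧ ¬C) = min(0.08, 0) = 0
  (B → A): 0.29 > 0.08, so result = 0.08
  ((A ∧ ¬C) ∧ (B → A)) = min(0, 0.08) = 0
  (((A ∧ ¬C) ∧ (B → A)) ∨ B) = max(0, 0.29) = 0.29
  ((((A ∧ ¬C) ∧ (B → A)) ∨ B) → A): 0.29 > 0.08, so result = 0.08
  (A ∧ A) = min(0.08, 0.08) = 0.08
  ((A ∧ A) → C): 0.08 ≤ 0.51, so result = 1
  ¬B: Gödel ¬ of 0.29 = 0 (operand ≠ 0)
  (((A ∧ A) → C) ∧ ¬B) = min(1, 0) = 0
  (((((A ∧ ¬C) ∧ (B → A)) ∨ B) → A) ∨ (((A ∧ A) → C) ∧ ¬B)) = max(0.08, 0) = 0.08
  Gödel value = 0.08
Łukasiewicz evaluation:
  ¬C: Łukasiewicz ¬ gives 1 − 0.51 = 0.49
  (A ∧ ¬C) = min(0.08, 0.49) = 0.08
  (B → A): min(1, 1 − 0.29 + 0.08) = 0.79
  ((A ∧ ¬C) ∧ (B → A)) = min(0.08, 0.79) = 0.08
  (((A ∧ ¬C) ∧ (B → A)) ∨ B) = max(0.08, 0.29) = 0.29
  ((((A ∧ ¬C) ∧ (B → A)) ∨ B) → A): min(1, 1 − 0.29 + 0.08) = 0.79
  (A ∧ A) = min(0.08, 0.08) = 0.08
  ((A ∧ A) → C): min(1, 1 − 0.08 + 0.51) = 1
  ¬B: Łukasiewicz ¬ gives 1 − 0.29 = 0.71
  (((A ∧ A) → C) ∧ ¬B) = min(1, 0.71) = 0.71
  (((((A ∧ ¬C) ∧ (B → A)) ∨ B) → A) ∨ (((A ∧ A) → C) ∧ ¬B)) = max(0.79, 0.71) = 0.79
  Łukasiewicz value = 0.79
Difference: 0.08 − 0.79 = -0.71

-0.71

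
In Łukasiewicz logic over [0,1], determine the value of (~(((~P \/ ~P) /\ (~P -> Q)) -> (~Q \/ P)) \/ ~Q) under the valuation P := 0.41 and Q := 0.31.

~P: Łukasiewicz ¬ gives 1 − 0.41 = 0.59
~P: Łukasiewicz ¬ gives 1 − 0.41 = 0.59
(~P \/ ~P) = max(0.59, 0.59) = 0.59
~P: Łukasiewicz ¬ gives 1 − 0.41 = 0.59
(~P -> Q): min(1, 1 − 0.59 + 0.31) = 0.72
((~P \/ ~P) /\ (~P -> Q)) = min(0.59, 0.72) = 0.59
~Q: Łukasiewicz ¬ gives 1 − 0.31 = 0.69
(~Q \/ P) = max(0.69, 0.41) = 0.69
(((~P \/ ~P) /\ (~P -> Q)) -> (~Q \/ P)): min(1, 1 − 0.59 + 0.69) = 1
~(((~P \/ ~P) /\ (~P -> Q)) -> (~Q \/ P)): Łukasiewicz ¬ gives 1 − 1 = 0
~Q: Łukasiewicz ¬ gives 1 − 0.31 = 0.69
(~(((~P \/ ~P) /\ (~P -> Q)) -> (~Q \/ P)) \/ ~Q) = max(0, 0.69) = 0.69

0.69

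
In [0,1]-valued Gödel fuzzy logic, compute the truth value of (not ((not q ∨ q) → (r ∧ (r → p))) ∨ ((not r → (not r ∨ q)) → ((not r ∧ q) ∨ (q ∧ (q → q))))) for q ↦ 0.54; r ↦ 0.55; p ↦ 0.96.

not q: Gödel ¬ of 0.54 = 0 (operand ≠ 0)
(not q ∨ q) = max(0, 0.54) = 0.54
(r → p): 0.55 ≤ 0.96, so result = 1
(r ∧ (r → p)) = min(0.55, 1) = 0.55
((not q ∨ q) → (r ∧ (r → p))): 0.54 ≤ 0.55, so result = 1
not ((not q ∨ q) → (r ∧ (r → p))): Gödel ¬ of 1 = 0 (operand ≠ 0)
not r: Gödel ¬ of 0.55 = 0 (operand ≠ 0)
not r: Gödel ¬ of 0.55 = 0 (operand ≠ 0)
(not r ∨ q) = max(0, 0.54) = 0.54
(not r → (not r ∨ q)): 0 ≤ 0.54, so result = 1
not r: Gödel ¬ of 0.55 = 0 (operand ≠ 0)
(not r ∧ q) = min(0, 0.54) = 0
(q → q): 0.54 ≤ 0.54, so result = 1
(q ∧ (q → q)) = min(0.54, 1) = 0.54
((not r ∧ q) ∨ (q ∧ (q → q))) = max(0, 0.54) = 0.54
((not r → (not r ∨ q)) → ((not r ∧ q) ∨ (q ∧ (q → q)))): 1 > 0.54, so result = 0.54
(not ((not q ∨ q) → (r ∧ (r → p))) ∨ ((not r → (not r ∨ q)) → ((not r ∧ q) ∨ (q ∧ (q → q))))) = max(0, 0.54) = 0.54

0.54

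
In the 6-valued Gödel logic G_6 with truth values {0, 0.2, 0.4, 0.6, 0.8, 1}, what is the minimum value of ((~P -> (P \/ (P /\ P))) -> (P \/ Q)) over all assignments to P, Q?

0.20

The minimum is attained at P = 0.2, Q = 0:
  ~P: Gödel ¬ of 0.2 = 0 (operand ≠ 0)
  (P /\ P) = min(0.2, 0.2) = 0.2
  (P \/ (P /\ P)) = max(0.2, 0.2) = 0.2
  (~P -> (P \/ (P /\ P))): 0 ≤ 0.2, so result = 1
  (P \/ Q) = max(0.2, 0) = 0.2
  ((~P -> (P \/ (P /\ P))) -> (P \/ Q)): 1 > 0.2, so result = 0.2
Checking all 36 assignments confirms none give a value below 0.20.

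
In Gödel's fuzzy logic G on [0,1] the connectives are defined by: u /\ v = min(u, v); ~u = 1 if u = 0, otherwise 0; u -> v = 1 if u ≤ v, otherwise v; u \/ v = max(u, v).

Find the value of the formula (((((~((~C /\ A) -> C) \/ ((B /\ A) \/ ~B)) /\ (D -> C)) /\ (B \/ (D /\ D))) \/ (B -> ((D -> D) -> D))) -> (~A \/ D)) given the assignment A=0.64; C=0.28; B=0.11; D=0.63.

0.63

~C: Gödel ¬ of 0.28 = 0 (operand ≠ 0)
(~C /\ A) = min(0, 0.64) = 0
((~C /\ A) -> C): 0 ≤ 0.28, so result = 1
~((~C /\ A) -> C): Gödel ¬ of 1 = 0 (operand ≠ 0)
(B /\ A) = min(0.11, 0.64) = 0.11
~B: Gödel ¬ of 0.11 = 0 (operand ≠ 0)
((B /\ A) \/ ~B) = max(0.11, 0) = 0.11
(~((~C /\ A) -> C) \/ ((B /\ A) \/ ~B)) = max(0, 0.11) = 0.11
(D -> C): 0.63 > 0.28, so result = 0.28
((~((~C /\ A) -> C) \/ ((B /\ A) \/ ~B)) /\ (D -> C)) = min(0.11, 0.28) = 0.11
(D /\ D) = min(0.63, 0.63) = 0.63
(B \/ (D /\ D)) = max(0.11, 0.63) = 0.63
(((~((~C /\ A) -> C) \/ ((B /\ A) \/ ~B)) /\ (D -> C)) /\ (B \/ (D /\ D))) = min(0.11, 0.63) = 0.11
(D -> D): 0.63 ≤ 0.63, so result = 1
((D -> D) -> D): 1 > 0.63, so result = 0.63
(B -> ((D -> D) -> D)): 0.11 ≤ 0.63, so result = 1
((((~((~C /\ A) -> C) \/ ((B /\ A) \/ ~B)) /\ (D -> C)) /\ (B \/ (D /\ D))) \/ (B -> ((D -> D) -> D))) = max(0.11, 1) = 1
~A: Gödel ¬ of 0.64 = 0 (operand ≠ 0)
(~A \/ D) = max(0, 0.63) = 0.63
(((((~((~C /\ A) -> C) \/ ((B /\ A) \/ ~B)) /\ (D -> C)) /\ (B \/ (D /\ D))) \/ (B -> ((D -> D) -> D))) -> (~A \/ D)): 1 > 0.63, so result = 0.63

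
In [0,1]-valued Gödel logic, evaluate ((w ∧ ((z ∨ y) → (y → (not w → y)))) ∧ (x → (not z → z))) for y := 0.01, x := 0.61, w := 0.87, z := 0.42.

0.87

(z ∨ y) = max(0.42, 0.01) = 0.42
not w: Gödel ¬ of 0.87 = 0 (operand ≠ 0)
(not w → y): 0 ≤ 0.01, so result = 1
(y → (not w → y)): 0.01 ≤ 1, so result = 1
((z ∨ y) → (y → (not w → y))): 0.42 ≤ 1, so result = 1
(w ∧ ((z ∨ y) → (y → (not w → y)))) = min(0.87, 1) = 0.87
not z: Gödel ¬ of 0.42 = 0 (operand ≠ 0)
(not z → z): 0 ≤ 0.42, so result = 1
(x → (not z → z)): 0.61 ≤ 1, so result = 1
((w ∧ ((z ∨ y) → (y → (not w → y)))) ∧ (x → (not z → z))) = min(0.87, 1) = 0.87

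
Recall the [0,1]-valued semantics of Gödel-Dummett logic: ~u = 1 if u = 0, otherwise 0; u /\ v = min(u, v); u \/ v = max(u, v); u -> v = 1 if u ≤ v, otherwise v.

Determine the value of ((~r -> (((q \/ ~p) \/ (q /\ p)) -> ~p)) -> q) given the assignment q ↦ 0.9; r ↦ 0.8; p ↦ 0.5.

0.90

~r: Gödel ¬ of 0.8 = 0 (operand ≠ 0)
~p: Gödel ¬ of 0.5 = 0 (operand ≠ 0)
(q \/ ~p) = max(0.9, 0) = 0.9
(q /\ p) = min(0.9, 0.5) = 0.5
((q \/ ~p) \/ (q /\ p)) = max(0.9, 0.5) = 0.9
~p: Gödel ¬ of 0.5 = 0 (operand ≠ 0)
(((q \/ ~p) \/ (q /\ p)) -> ~p): 0.9 > 0, so result = 0
(~r -> (((q \/ ~p) \/ (q /\ p)) -> ~p)): 0 ≤ 0, so result = 1
((~r -> (((q \/ ~p) \/ (q /\ p)) -> ~p)) -> q): 1 > 0.9, so result = 0.9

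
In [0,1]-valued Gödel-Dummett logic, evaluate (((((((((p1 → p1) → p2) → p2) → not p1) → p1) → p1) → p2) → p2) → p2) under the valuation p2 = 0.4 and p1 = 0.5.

0.40

(p1 → p1): 0.5 ≤ 0.5, so result = 1
((p1 → p1) → p2): 1 > 0.4, so result = 0.4
(((p1 → p1) → p2) → p2): 0.4 ≤ 0.4, so result = 1
not p1: Gödel ¬ of 0.5 = 0 (operand ≠ 0)
((((p1 → p1) → p2) → p2) → not p1): 1 > 0, so result = 0
(((((p1 → p1) → p2) → p2) → not p1) → p1): 0 ≤ 0.5, so result = 1
((((((p1 → p1) → p2) → p2) → not p1) → p1) → p1): 1 > 0.5, so result = 0.5
(((((((p1 → p1) → p2) → p2) → not p1) → p1) → p1) → p2): 0.5 > 0.4, so result = 0.4
((((((((p1 → p1) → p2) → p2) → not p1) → p1) → p1) → p2) → p2): 0.4 ≤ 0.4, so result = 1
(((((((((p1 → p1) → p2) → p2) → not p1) → p1) → p1) → p2) → p2) → p2): 1 > 0.4, so result = 0.4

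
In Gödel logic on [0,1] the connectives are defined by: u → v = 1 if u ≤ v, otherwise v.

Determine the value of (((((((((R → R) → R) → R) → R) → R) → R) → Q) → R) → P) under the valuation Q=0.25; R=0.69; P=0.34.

(R → R): 0.69 ≤ 0.69, so result = 1
((R → R) → R): 1 > 0.69, so result = 0.69
(((R → R) → R) → R): 0.69 ≤ 0.69, so result = 1
((((R → R) → R) → R) → R): 1 > 0.69, so result = 0.69
(((((R → R) → R) → R) → R) → R): 0.69 ≤ 0.69, so result = 1
((((((R → R) → R) → R) → R) → R) → R): 1 > 0.69, so result = 0.69
(((((((R → R) → R) → R) → R) → R) → R) → Q): 0.69 > 0.25, so result = 0.25
((((((((R → R) → R) → R) → R) → R) → R) → Q) → R): 0.25 ≤ 0.69, so result = 1
(((((((((R → R) → R) → R) → R) → R) → R) → Q) → R) → P): 1 > 0.34, so result = 0.34

0.34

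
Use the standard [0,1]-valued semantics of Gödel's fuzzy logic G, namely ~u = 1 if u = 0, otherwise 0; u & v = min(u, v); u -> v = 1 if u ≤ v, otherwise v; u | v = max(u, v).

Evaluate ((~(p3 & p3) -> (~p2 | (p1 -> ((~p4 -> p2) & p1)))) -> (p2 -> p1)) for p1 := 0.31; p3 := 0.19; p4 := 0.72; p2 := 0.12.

(p3 & p3) = min(0.19, 0.19) = 0.19
~(p3 & p3): Gödel ¬ of 0.19 = 0 (operand ≠ 0)
~p2: Gödel ¬ of 0.12 = 0 (operand ≠ 0)
~p4: Gödel ¬ of 0.72 = 0 (operand ≠ 0)
(~p4 -> p2): 0 ≤ 0.12, so result = 1
((~p4 -> p2) & p1) = min(1, 0.31) = 0.31
(p1 -> ((~p4 -> p2) & p1)): 0.31 ≤ 0.31, so result = 1
(~p2 | (p1 -> ((~p4 -> p2) & p1))) = max(0, 1) = 1
(~(p3 & p3) -> (~p2 | (p1 -> ((~p4 -> p2) & p1)))): 0 ≤ 1, so result = 1
(p2 -> p1): 0.12 ≤ 0.31, so result = 1
((~(p3 & p3) -> (~p2 | (p1 -> ((~p4 -> p2) & p1)))) -> (p2 -> p1)): 1 ≤ 1, so result = 1

1.00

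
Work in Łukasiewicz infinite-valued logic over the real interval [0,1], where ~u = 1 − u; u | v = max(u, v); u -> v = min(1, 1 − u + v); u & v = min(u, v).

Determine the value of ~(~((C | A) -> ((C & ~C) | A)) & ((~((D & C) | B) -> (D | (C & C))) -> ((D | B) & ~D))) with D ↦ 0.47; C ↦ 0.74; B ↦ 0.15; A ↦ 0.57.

(C | A) = max(0.74, 0.57) = 0.74
~C: Łukasiewicz ¬ gives 1 − 0.74 = 0.26
(C & ~C) = min(0.74, 0.26) = 0.26
((C & ~C) | A) = max(0.26, 0.57) = 0.57
((C | A) -> ((C & ~C) | A)): min(1, 1 − 0.74 + 0.57) = 0.83
~((C | A) -> ((C & ~C) | A)): Łukasiewicz ¬ gives 1 − 0.83 = 0.17
(D & C) = min(0.47, 0.74) = 0.47
((D & C) | B) = max(0.47, 0.15) = 0.47
~((D & C) | B): Łukasiewicz ¬ gives 1 − 0.47 = 0.53
(C & C) = min(0.74, 0.74) = 0.74
(D | (C & C)) = max(0.47, 0.74) = 0.74
(~((D & C) | B) -> (D | (C & C))): min(1, 1 − 0.53 + 0.74) = 1
(D | B) = max(0.47, 0.15) = 0.47
~D: Łukasiewicz ¬ gives 1 − 0.47 = 0.53
((D | B) & ~D) = min(0.47, 0.53) = 0.47
((~((D & C) | B) -> (D | (C & C))) -> ((D | B) & ~D)): min(1, 1 − 1 + 0.47) = 0.47
(~((C | A) -> ((C & ~C) | A)) & ((~((D & C) | B) -> (D | (C & C))) -> ((D | B) & ~D))) = min(0.17, 0.47) = 0.17
~(~((C | A) -> ((C & ~C) | A)) & ((~((D & C) | B) -> (D | (C & C))) -> ((D | B) & ~D))): Łukasiewicz ¬ gives 1 − 0.17 = 0.83

0.83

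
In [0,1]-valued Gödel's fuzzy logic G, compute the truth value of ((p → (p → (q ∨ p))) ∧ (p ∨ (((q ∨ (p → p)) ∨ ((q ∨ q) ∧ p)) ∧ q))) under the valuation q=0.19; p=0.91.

(q ∨ p) = max(0.19, 0.91) = 0.91
(p → (q ∨ p)): 0.91 ≤ 0.91, so result = 1
(p → (p → (q ∨ p))): 0.91 ≤ 1, so result = 1
(p → p): 0.91 ≤ 0.91, so result = 1
(q ∨ (p → p)) = max(0.19, 1) = 1
(q ∨ q) = max(0.19, 0.19) = 0.19
((q ∨ q) ∧ p) = min(0.19, 0.91) = 0.19
((q ∨ (p → p)) ∨ ((q ∨ q) ∧ p)) = max(1, 0.19) = 1
(((q ∨ (p → p)) ∨ ((q ∨ q) ∧ p)) ∧ q) = min(1, 0.19) = 0.19
(p ∨ (((q ∨ (p → p)) ∨ ((q ∨ q) ∧ p)) ∧ q)) = max(0.91, 0.19) = 0.91
((p → (p → (q ∨ p))) ∧ (p ∨ (((q ∨ (p → p)) ∨ ((q ∨ q) ∧ p)) ∧ q))) = min(1, 0.91) = 0.91

0.91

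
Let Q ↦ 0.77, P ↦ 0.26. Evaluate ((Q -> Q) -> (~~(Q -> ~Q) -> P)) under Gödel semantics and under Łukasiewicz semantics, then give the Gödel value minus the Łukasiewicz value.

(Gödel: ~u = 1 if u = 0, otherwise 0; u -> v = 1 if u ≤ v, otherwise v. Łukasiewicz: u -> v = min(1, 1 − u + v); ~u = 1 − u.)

Gödel evaluation:
  (Q -> Q): 0.77 ≤ 0.77, so result = 1
  ~Q: Gödel ¬ of 0.77 = 0 (operand ≠ 0)
  (Q -> ~Q): 0.77 > 0, so result = 0
  ~(Q -> ~Q): Gödel ¬ of 0 = 1 (operand is 0)
  ~~(Q -> ~Q): Gödel ¬ of 1 = 0 (operand ≠ 0)
  (~~(Q -> ~Q) -> P): 0 ≤ 0.26, so result = 1
  ((Q -> Q) -> (~~(Q -> ~Q) -> P)): 1 ≤ 1, so result = 1
  Gödel value = 1
Łukasiewicz evaluation:
  (Q -> Q): min(1, 1 − 0.77 + 0.77) = 1
  ~Q: Łukasiewicz ¬ gives 1 − 0.77 = 0.23
  (Q -> ~Q): min(1, 1 − 0.77 + 0.23) = 0.46
  ~(Q -> ~Q): Łukasiewicz ¬ gives 1 − 0.46 = 0.54
  ~~(Q -> ~Q): Łukasiewicz ¬ gives 1 − 0.54 = 0.46
  (~~(Q -> ~Q) -> P): min(1, 1 − 0.46 + 0.26) = 0.8
  ((Q -> Q) -> (~~(Q -> ~Q) -> P)): min(1, 1 − 1 + 0.8) = 0.8
  Łukasiewicz value = 0.8
Difference: 1 − 0.8 = 0.20

0.20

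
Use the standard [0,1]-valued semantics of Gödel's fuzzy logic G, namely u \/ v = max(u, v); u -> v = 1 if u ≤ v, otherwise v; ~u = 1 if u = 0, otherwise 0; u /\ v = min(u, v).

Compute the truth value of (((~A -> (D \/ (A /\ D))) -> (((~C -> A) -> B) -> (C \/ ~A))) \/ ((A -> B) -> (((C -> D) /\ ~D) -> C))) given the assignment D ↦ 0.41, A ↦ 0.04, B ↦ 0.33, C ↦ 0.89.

~A: Gödel ¬ of 0.04 = 0 (operand ≠ 0)
(A /\ D) = min(0.04, 0.41) = 0.04
(D \/ (A /\ D)) = max(0.41, 0.04) = 0.41
(~A -> (D \/ (A /\ D))): 0 ≤ 0.41, so result = 1
~C: Gödel ¬ of 0.89 = 0 (operand ≠ 0)
(~C -> A): 0 ≤ 0.04, so result = 1
((~C -> A) -> B): 1 > 0.33, so result = 0.33
~A: Gödel ¬ of 0.04 = 0 (operand ≠ 0)
(C \/ ~A) = max(0.89, 0) = 0.89
(((~C -> A) -> B) -> (C \/ ~A)): 0.33 ≤ 0.89, so result = 1
((~A -> (D \/ (A /\ D))) -> (((~C -> A) -> B) -> (C \/ ~A))): 1 ≤ 1, so result = 1
(A -> B): 0.04 ≤ 0.33, so result = 1
(C -> D): 0.89 > 0.41, so result = 0.41
~D: Gödel ¬ of 0.41 = 0 (operand ≠ 0)
((C -> D) /\ ~D) = min(0.41, 0) = 0
(((C -> D) /\ ~D) -> C): 0 ≤ 0.89, so result = 1
((A -> B) -> (((C -> D) /\ ~D) -> C)): 1 ≤ 1, so result = 1
(((~A -> (D \/ (A /\ D))) -> (((~C -> A) -> B) -> (C \/ ~A))) \/ ((A -> B) -> (((C -> D) /\ ~D) -> C))) = max(1, 1) = 1

1.00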